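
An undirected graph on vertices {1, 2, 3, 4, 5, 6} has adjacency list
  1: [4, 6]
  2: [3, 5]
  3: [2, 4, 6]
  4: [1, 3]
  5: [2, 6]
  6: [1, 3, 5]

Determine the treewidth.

2

A width-2 tree decomposition is:
Bags: B1 = {2, 3, 5}  B2 = {3, 5, 6}  B3 = {3, 4, 6}  B4 = {1, 4, 6}
Tree: B1–B2, B2–B3, B3–B4
Every bag has size at most 3, so the width is 3 − 1 = 2 and tw(G) ≤ 2. The edges 2–5–6–3–2 form a cycle, so G is not a tree and its treewidth is at least 2. Hence tw(G) = 2 exactly.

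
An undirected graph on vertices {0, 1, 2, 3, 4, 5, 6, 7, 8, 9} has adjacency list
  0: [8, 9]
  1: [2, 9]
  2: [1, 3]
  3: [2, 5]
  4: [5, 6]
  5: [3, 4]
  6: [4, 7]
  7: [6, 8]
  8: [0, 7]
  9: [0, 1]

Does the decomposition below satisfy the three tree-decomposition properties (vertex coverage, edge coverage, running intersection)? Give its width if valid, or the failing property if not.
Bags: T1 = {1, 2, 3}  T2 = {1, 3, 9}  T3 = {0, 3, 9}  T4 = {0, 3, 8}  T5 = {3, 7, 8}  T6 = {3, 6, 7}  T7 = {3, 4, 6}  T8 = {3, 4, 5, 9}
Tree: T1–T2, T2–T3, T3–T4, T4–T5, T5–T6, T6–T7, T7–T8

A tree decomposition must satisfy three properties: every vertex lies in some bag; for every edge, both endpoints lie together in some bag; and for every vertex, the bags containing it form a connected subtree. Here bags containing vertex 9 are not connected in the tree, so the decomposition is invalid.

No — bags containing vertex 9 are not connected in the tree.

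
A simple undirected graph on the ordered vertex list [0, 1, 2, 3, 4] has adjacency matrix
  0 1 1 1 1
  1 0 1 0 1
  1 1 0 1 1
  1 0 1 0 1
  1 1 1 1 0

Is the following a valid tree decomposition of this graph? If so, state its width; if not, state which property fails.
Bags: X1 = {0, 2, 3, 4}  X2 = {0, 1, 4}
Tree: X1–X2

A tree decomposition must satisfy three properties: every vertex lies in some bag; for every edge, both endpoints lie together in some bag; and for every vertex, the bags containing it form a connected subtree. Here edge (2,1) lies in no bag, so the decomposition is invalid.

No — edge (2,1) lies in no bag.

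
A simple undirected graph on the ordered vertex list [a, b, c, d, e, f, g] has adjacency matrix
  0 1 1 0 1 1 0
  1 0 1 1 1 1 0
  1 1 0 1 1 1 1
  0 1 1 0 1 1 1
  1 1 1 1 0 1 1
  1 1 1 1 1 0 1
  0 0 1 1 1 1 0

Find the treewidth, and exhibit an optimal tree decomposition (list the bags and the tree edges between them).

The largest bag has 5 vertices, giving width 4; this decomposition certifies tw(G) ≤ 4. For the lower bound, the 5 vertices {c, d, e, f, g} are pairwise adjacent, and any tree decomposition puts a clique entirely inside one bag — forcing width ≥ 4. Hence tw(G) = 4 exactly.

Treewidth 4.
Bags: B1 = {c, d, e, f, g}  B2 = {b, c, d, e, f}  B3 = {a, b, c, e, f}
Tree: B1–B2, B2–B3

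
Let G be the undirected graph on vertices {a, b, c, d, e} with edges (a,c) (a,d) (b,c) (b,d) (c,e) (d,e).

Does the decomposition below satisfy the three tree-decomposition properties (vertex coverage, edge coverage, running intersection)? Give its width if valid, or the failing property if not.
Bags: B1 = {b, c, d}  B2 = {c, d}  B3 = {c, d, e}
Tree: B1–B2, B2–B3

No — vertex a appears in no bag.

A tree decomposition must satisfy three properties: every vertex lies in some bag; for every edge, both endpoints lie together in some bag; and for every vertex, the bags containing it form a connected subtree. Here vertex a appears in no bag, so the decomposition is invalid.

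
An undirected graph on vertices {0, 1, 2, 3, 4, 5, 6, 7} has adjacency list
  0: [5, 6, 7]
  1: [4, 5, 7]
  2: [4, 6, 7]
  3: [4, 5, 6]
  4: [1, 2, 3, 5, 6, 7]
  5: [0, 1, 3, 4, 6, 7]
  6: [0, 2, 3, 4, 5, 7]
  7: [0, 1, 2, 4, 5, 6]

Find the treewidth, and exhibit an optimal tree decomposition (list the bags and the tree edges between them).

Treewidth 3.
Bags: B1 = {3, 4, 5, 6}  B2 = {4, 5, 6, 7}  B3 = {0, 5, 6, 7}  B4 = {1, 4, 5, 7}  B5 = {2, 4, 6, 7}
Tree: B1–B2, B2–B3, B2–B4, B2–B5

Each bag holds 4 vertices, so the decomposition has width 3, which upper-bounds the treewidth. On the other hand G contains the 4-clique {0, 5, 6, 7}. A clique must lie in a single bag of any decomposition, so no decomposition can have width below 3. Combining the bounds, tw(G) = 3.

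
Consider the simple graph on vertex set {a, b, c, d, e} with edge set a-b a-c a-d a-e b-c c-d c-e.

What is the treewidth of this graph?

2

A width-2 tree decomposition is:
Bags: B1 = {a, c, d}  B2 = {a, b, c}  B3 = {a, c, e}
Tree: B1–B2, B2–B3
The largest bag has 3 vertices, giving width 2; this decomposition certifies tw(G) ≤ 2. On the other hand G contains the 3-clique {a, c, d}. A clique must lie in a single bag of any decomposition, so no decomposition can have width below 2. Hence tw(G) = 2 exactly.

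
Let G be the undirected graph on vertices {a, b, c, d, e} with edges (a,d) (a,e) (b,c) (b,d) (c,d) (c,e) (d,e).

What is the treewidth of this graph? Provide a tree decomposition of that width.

Treewidth 2.
One optimal decomposition is:
Bags: B1 = {b, c, d}  B2 = {c, d, e}  B3 = {a, d, e}
Tree: B1–B2, B2–B3

Every bag has size at most 3, so the width is 3 − 1 = 2 and tw(G) ≤ 2. Conversely, {c, d, e} is a clique of size 3, and the vertices of any clique must share a bag in every tree decomposition; so some bag has ≥ 3 vertices and tw(G) ≥ 2. The upper and lower bounds meet at 2, so that is the treewidth.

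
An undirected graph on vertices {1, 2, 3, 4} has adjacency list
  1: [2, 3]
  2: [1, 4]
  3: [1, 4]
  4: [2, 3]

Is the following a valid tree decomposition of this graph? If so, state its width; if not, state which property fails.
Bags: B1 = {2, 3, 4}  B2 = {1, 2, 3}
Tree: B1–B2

Yes; width 2.

Vertex coverage: the bags together contain {1, 2, 3, 4}, the full vertex set. Edge coverage: each edge of G has both endpoints in at least one bag. Running intersection: for every vertex, the bags containing it form a connected subtree. All three properties hold, so this is a valid tree decomposition of width max|bag| − 1 = 2, and hence tw(G) ≤ 2.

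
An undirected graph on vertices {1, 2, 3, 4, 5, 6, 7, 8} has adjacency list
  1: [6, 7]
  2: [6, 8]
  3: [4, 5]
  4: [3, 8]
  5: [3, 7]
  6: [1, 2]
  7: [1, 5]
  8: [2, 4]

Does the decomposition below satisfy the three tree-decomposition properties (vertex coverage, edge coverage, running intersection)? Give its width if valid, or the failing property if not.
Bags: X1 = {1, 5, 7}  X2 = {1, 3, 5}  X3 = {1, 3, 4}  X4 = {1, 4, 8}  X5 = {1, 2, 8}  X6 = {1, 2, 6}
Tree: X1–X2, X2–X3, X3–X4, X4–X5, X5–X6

Checking the three conditions: (i) the bags cover all of {1, 2, 3, 4, 5, 6, 7, 8}; (ii) for each edge, some bag contains both endpoints; (iii) the bags containing any fixed vertex form a subtree. All hold, so the decomposition is valid with width 3 − 1 = 2.

Yes; width 2.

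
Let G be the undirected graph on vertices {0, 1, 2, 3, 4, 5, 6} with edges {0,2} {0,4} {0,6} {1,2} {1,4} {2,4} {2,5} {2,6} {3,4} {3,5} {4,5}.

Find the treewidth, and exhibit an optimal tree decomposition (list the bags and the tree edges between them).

Treewidth 2.
Bags: B1 = {2, 4, 5}  B2 = {3, 4, 5}  B3 = {0, 2, 4}  B4 = {0, 2, 6}  B5 = {1, 2, 4}
Tree: B1–B2, B1–B3, B3–B4, B3–B5

Each bag holds 3 vertices, so the decomposition has width 2, which upper-bounds the treewidth. Conversely, {0, 2, 4} is a clique of size 3, and the vertices of any clique must share a bag in every tree decomposition; so some bag has ≥ 3 vertices and tw(G) ≥ 2. The upper and lower bounds meet at 2, so that is the treewidth.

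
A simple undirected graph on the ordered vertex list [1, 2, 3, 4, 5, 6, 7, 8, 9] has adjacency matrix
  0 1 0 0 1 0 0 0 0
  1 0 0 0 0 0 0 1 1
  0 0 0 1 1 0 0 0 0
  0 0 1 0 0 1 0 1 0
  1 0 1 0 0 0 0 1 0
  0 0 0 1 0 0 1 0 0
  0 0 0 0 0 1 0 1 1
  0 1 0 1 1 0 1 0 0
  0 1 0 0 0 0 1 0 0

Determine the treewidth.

A width-3 tree decomposition is:
Bags: B1 = {4, 6, 7, 9}  B2 = {4, 7, 8, 9}  B3 = {2, 4, 8, 9}  B4 = {2, 3, 4, 8}  B5 = {2, 3, 5, 8}  B6 = {1, 2, 3, 5}
Tree: B1–B2, B2–B3, B3–B4, B4–B5, B5–B6
The largest bag has 4 vertices, giving width 3; this decomposition certifies tw(G) ≤ 3. For the lower bound: the 4 vertex sets {6,7,9}, {4}, {8}, {1,2,3,5} are disjoint, each induces a connected subgraph, and every pair is joined by at least one edge of G. Contracting each set to a single vertex therefore yields K_{4} as a minor, and since treewidth is minor-monotone, tw(G) ≥ tw(K_{4}) = 3. Therefore the treewidth is 3.

3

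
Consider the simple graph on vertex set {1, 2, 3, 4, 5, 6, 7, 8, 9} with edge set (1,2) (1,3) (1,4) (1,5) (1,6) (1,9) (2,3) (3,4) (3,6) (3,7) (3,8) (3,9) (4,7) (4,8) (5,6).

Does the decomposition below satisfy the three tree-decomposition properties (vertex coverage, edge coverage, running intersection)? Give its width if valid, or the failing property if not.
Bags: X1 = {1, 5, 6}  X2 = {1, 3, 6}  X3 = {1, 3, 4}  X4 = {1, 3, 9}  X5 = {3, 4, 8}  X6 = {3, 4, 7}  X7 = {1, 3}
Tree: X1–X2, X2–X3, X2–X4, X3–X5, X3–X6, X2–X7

A tree decomposition must satisfy three properties: every vertex lies in some bag; for every edge, both endpoints lie together in some bag; and for every vertex, the bags containing it form a connected subtree. Here vertex 2 appears in no bag, so the decomposition is invalid.

No — vertex 2 appears in no bag.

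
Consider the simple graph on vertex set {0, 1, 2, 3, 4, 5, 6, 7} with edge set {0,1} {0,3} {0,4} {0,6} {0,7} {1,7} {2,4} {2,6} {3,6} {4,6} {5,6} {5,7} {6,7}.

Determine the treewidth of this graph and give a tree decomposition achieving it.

Each bag holds 3 vertices, so the decomposition has width 2, which upper-bounds the treewidth. On the other hand G contains the 3-clique {0, 1, 7}. A clique must lie in a single bag of any decomposition, so no decomposition can have width below 2. Therefore the treewidth is 2.

Treewidth 2.
One optimal decomposition is:
Bags: B1 = {2, 4, 6}  B2 = {0, 4, 6}  B3 = {0, 3, 6}  B4 = {0, 6, 7}  B5 = {0, 1, 7}  B6 = {5, 6, 7}
Tree: B1–B2, B2–B3, B2–B4, B4–B5, B4–B6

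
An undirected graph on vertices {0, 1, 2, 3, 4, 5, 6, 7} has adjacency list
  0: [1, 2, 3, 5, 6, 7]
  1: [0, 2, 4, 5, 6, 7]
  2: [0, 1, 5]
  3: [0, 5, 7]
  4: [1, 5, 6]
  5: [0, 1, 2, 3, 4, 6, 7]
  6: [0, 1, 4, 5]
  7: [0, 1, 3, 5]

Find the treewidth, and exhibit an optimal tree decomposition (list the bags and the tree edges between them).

Treewidth 3.
One such decomposition:
Bags: B1 = {1, 4, 5, 6}  B2 = {0, 1, 5, 6}  B3 = {0, 1, 2, 5}  B4 = {0, 1, 5, 7}  B5 = {0, 3, 5, 7}
Tree: B1–B2, B2–B3, B2–B4, B4–B5

The largest bag has 4 vertices, giving width 3; this decomposition certifies tw(G) ≤ 3. On the other hand G contains the 4-clique {0, 1, 2, 5}. A clique must lie in a single bag of any decomposition, so no decomposition can have width below 3. Therefore the treewidth is 3.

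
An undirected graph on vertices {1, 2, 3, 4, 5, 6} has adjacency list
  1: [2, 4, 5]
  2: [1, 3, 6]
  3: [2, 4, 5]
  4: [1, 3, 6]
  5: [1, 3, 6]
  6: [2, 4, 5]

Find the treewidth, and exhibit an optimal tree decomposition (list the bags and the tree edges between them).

Treewidth 3.
One such decomposition:
Bags: B1 = {2, 4, 5, 6}  B2 = {1, 2, 4, 5}  B3 = {2, 3, 4, 5}
Tree: B1–B2, B2–B3

Every bag has size at most 4, so the width is 4 − 1 = 3 and tw(G) ≤ 3. For the lower bound: the 4 vertex sets {4,6}, {1,5}, {2}, {3} are disjoint, each induces a connected subgraph, and every pair is joined by at least one edge of G. Contracting each set to a single vertex therefore yields K_{4} as a minor, and since treewidth is minor-monotone, tw(G) ≥ tw(K_{4}) = 3. Hence tw(G) = 3 exactly.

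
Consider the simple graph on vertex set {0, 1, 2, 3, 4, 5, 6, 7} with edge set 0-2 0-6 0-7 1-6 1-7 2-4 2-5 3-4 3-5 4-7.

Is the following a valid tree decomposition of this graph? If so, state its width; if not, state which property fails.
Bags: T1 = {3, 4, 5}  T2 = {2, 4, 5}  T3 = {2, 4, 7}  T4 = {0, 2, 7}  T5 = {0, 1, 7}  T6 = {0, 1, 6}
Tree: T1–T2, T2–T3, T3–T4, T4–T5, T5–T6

Every vertex of G appears in some bag (union = {0, 1, 2, 3, 4, 5, 6, 7}); every edge is covered by a bag; and for each vertex v the set of bags containing v is connected in the bag tree. The decomposition is therefore valid. The largest bag has 3 vertices, so the width is 2.

Yes; width 2.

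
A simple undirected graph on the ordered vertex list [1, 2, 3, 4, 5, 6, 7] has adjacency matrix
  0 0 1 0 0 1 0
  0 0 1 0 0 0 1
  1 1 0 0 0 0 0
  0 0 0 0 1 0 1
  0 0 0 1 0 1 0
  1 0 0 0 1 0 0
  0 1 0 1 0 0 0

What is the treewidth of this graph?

2

A width-2 tree decomposition is:
Bags: B1 = {4, 5, 7}  B2 = {5, 6, 7}  B3 = {1, 6, 7}  B4 = {1, 3, 7}  B5 = {2, 3, 7}
Tree: B1–B2, B2–B3, B3–B4, B4–B5
The largest bag has 3 vertices, giving width 2; this decomposition certifies tw(G) ≤ 2. Since 7–4–5–6–1–3–2–7 is a cycle in G, G is not acyclic. Forests are exactly the graphs of treewidth ≤ 1, so tw(G) ≥ 2. Therefore the treewidth is 2.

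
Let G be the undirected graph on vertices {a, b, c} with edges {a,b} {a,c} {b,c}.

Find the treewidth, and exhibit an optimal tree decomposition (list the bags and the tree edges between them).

Treewidth 2.
One optimal decomposition is:
Bags: B1 = {a, b, c}
Tree: (single bag)

With just one bag of size 3, the width is 3 − 1 = 2, so tw(G) ≤ 2. For the lower bound, the 3 vertices {a, b, c} are pairwise adjacent, and any tree decomposition puts a clique entirely inside one bag — forcing width ≥ 2. Combining the bounds, tw(G) = 2.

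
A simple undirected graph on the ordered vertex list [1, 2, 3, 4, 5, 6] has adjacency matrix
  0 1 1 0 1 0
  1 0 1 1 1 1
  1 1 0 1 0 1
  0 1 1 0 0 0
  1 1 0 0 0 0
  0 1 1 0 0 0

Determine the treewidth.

2

A width-2 tree decomposition is:
Bags: B1 = {1, 2, 3}  B2 = {1, 2, 5}  B3 = {2, 3, 6}  B4 = {2, 3, 4}
Tree: B1–B2, B1–B3, B3–B4
Each bag holds 3 vertices, so the decomposition has width 2, which upper-bounds the treewidth. For the lower bound, the 3 vertices {1, 2, 3} are pairwise adjacent, and any tree decomposition puts a clique entirely inside one bag — forcing width ≥ 2. Therefore the treewidth is 2.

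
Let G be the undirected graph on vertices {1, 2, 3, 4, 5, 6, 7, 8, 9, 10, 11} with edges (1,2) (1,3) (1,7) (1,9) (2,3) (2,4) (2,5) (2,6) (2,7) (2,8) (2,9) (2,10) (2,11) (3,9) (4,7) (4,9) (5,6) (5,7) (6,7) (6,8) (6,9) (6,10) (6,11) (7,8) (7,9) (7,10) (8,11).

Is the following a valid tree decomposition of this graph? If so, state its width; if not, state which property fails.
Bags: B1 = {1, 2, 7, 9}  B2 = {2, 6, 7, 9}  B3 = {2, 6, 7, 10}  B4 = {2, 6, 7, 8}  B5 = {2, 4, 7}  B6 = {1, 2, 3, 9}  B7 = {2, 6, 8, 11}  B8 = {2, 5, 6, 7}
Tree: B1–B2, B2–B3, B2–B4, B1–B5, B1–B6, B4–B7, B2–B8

No — edge (9,4) lies in no bag.

A tree decomposition must satisfy three properties: every vertex lies in some bag; for every edge, both endpoints lie together in some bag; and for every vertex, the bags containing it form a connected subtree. Here edge (9,4) lies in no bag, so the decomposition is invalid.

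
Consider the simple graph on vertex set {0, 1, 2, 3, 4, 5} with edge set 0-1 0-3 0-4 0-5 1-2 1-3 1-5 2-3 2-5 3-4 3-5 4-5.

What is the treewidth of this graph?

3

A width-3 tree decomposition is:
Bags: B1 = {0, 1, 3, 5}  B2 = {0, 3, 4, 5}  B3 = {1, 2, 3, 5}
Tree: B1–B2, B1–B3
Each bag holds 4 vertices, so the decomposition has width 3, which upper-bounds the treewidth. Conversely, {0, 1, 3, 5} is a clique of size 4, and the vertices of any clique must share a bag in every tree decomposition; so some bag has ≥ 4 vertices and tw(G) ≥ 3. Therefore the treewidth is 3.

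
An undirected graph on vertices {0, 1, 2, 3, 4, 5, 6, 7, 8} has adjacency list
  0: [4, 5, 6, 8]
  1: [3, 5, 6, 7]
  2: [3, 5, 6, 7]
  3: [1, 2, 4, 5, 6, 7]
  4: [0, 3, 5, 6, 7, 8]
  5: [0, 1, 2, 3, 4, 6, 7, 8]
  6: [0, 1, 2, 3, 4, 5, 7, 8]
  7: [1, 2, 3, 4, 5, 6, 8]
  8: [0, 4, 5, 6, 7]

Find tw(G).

A width-4 tree decomposition is:
Bags: B1 = {2, 3, 5, 6, 7}  B2 = {3, 4, 5, 6, 7}  B3 = {1, 3, 5, 6, 7}  B4 = {4, 5, 6, 7, 8}  B5 = {0, 4, 5, 6, 8}
Tree: B1–B2, B1–B3, B2–B4, B4–B5
The largest bag has 5 vertices, giving width 4; this decomposition certifies tw(G) ≤ 4. Conversely, {0, 4, 5, 6, 8} is a clique of size 5, and the vertices of any clique must share a bag in every tree decomposition; so some bag has ≥ 5 vertices and tw(G) ≥ 4. Combining the bounds, tw(G) = 4.

4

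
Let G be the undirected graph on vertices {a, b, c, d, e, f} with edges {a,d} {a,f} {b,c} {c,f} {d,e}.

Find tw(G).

1

A width-1 tree decomposition is:
Bags: B1 = {d, e}  B2 = {a, d}  B3 = {a, f}  B4 = {c, f}  B5 = {b, c}
Tree: B1–B2, B2–B3, B3–B4, B4–B5
Every bag has size at most 2, so the width is 2 − 1 = 1 and tw(G) ≤ 1. Any graph with an edge has treewidth ≥ 1, and G has the edge e–d. The upper and lower bounds meet at 1, so that is the treewidth.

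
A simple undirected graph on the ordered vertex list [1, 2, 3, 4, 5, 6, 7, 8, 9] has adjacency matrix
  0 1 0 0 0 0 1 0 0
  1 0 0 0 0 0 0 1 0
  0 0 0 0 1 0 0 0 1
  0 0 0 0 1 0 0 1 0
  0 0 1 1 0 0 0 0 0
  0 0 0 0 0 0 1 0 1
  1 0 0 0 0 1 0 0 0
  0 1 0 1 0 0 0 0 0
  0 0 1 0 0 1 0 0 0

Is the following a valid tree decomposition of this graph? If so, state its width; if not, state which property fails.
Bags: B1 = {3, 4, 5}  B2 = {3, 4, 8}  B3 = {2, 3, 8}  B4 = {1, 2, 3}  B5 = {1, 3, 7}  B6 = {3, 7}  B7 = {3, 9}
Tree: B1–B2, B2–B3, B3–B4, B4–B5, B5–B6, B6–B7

No — vertex 6 appears in no bag.

A tree decomposition must satisfy three properties: every vertex lies in some bag; for every edge, both endpoints lie together in some bag; and for every vertex, the bags containing it form a connected subtree. Here vertex 6 appears in no bag, so the decomposition is invalid.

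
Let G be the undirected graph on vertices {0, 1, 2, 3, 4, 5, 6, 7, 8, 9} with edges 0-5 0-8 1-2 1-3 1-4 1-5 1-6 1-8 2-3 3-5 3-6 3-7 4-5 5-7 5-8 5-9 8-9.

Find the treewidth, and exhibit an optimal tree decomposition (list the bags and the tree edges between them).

Every bag has size at most 3, so the width is 3 − 1 = 2 and tw(G) ≤ 2. Conversely, {1, 2, 3} is a clique of size 3, and the vertices of any clique must share a bag in every tree decomposition; so some bag has ≥ 3 vertices and tw(G) ≥ 2. Hence tw(G) = 2 exactly.

Treewidth 2.
One optimal decomposition is:
Bags: B1 = {1, 3, 5}  B2 = {1, 5, 8}  B3 = {1, 3, 6}  B4 = {5, 8, 9}  B5 = {1, 2, 3}  B6 = {1, 4, 5}  B7 = {0, 5, 8}  B8 = {3, 5, 7}
Tree: B1–B2, B1–B3, B2–B4, B1–B5, B1–B6, B4–B7, B1–B8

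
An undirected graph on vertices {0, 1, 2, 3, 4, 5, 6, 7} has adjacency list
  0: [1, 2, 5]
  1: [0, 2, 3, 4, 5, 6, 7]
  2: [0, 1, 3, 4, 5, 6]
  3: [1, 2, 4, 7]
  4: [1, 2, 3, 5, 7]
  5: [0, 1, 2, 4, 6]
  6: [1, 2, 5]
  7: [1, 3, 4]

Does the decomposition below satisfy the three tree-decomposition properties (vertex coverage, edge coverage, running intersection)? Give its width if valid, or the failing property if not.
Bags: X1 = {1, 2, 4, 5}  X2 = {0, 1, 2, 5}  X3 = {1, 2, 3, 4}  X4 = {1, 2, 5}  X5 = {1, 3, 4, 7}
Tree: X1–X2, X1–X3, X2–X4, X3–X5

No — vertex 6 appears in no bag.

A tree decomposition must satisfy three properties: every vertex lies in some bag; for every edge, both endpoints lie together in some bag; and for every vertex, the bags containing it form a connected subtree. Here vertex 6 appears in no bag, so the decomposition is invalid.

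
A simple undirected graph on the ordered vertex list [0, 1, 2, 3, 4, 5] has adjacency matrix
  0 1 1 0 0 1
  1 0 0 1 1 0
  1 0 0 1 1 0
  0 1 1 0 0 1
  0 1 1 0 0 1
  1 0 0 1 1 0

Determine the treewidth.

A width-3 tree decomposition is:
Bags: B1 = {0, 1, 2, 5}  B2 = {1, 2, 4, 5}  B3 = {1, 2, 3, 5}
Tree: B1–B2, B2–B3
The largest bag has 4 vertices, giving width 3; this decomposition certifies tw(G) ≤ 3. For the lower bound: the 4 vertex sets {0,1}, {4,5}, {2}, {3} are disjoint, each induces a connected subgraph, and every pair is joined by at least one edge of G. Contracting each set to a single vertex therefore yields K_{4} as a minor, and since treewidth is minor-monotone, tw(G) ≥ tw(K_{4}) = 3. Combining the bounds, tw(G) = 3.

3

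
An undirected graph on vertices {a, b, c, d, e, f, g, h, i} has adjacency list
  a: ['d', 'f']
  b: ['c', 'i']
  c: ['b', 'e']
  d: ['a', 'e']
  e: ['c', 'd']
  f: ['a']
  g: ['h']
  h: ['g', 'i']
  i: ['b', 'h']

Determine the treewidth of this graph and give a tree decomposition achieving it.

Each bag holds 2 vertices, so the decomposition has width 1, which upper-bounds the treewidth. G has an edge, so its treewidth is at least 1. Combining the bounds, tw(G) = 1.

Treewidth 1.
Bags: B1 = {g, h}  B2 = {h, i}  B3 = {b, i}  B4 = {b, c}  B5 = {c, e}  B6 = {d, e}  B7 = {a, d}  B8 = {a, f}
Tree: B1–B2, B2–B3, B3–B4, B4–B5, B5–B6, B6–B7, B7–B8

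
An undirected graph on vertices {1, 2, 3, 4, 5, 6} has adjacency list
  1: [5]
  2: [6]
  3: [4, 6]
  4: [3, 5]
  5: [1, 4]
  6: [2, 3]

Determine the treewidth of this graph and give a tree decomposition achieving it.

The largest bag has 2 vertices, giving width 1; this decomposition certifies tw(G) ≤ 1. Any graph with an edge has treewidth ≥ 1, and G has the edge 1–5. The upper and lower bounds meet at 1, so that is the treewidth.

Treewidth 1.
Bags: B1 = {1, 5}  B2 = {4, 5}  B3 = {3, 4}  B4 = {3, 6}  B5 = {2, 6}
Tree: B1–B2, B2–B3, B3–B4, B4–B5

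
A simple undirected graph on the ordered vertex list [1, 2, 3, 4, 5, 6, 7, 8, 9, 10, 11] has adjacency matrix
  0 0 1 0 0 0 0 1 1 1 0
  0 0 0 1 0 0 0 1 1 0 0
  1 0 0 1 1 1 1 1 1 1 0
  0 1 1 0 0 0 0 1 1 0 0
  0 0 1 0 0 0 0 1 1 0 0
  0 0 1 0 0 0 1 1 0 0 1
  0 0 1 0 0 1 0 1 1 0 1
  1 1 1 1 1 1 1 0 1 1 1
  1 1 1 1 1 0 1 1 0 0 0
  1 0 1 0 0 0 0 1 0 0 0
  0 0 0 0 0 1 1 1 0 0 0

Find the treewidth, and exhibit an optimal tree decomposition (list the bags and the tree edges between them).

Each bag holds 4 vertices, so the decomposition has width 3, which upper-bounds the treewidth. On the other hand G contains the 4-clique {6, 7, 8, 11}. A clique must lie in a single bag of any decomposition, so no decomposition can have width below 3. Hence tw(G) = 3 exactly.

Treewidth 3.
Bags: B1 = {3, 4, 8, 9}  B2 = {2, 4, 8, 9}  B3 = {1, 3, 8, 9}  B4 = {3, 5, 8, 9}  B5 = {3, 7, 8, 9}  B6 = {3, 6, 7, 8}  B7 = {6, 7, 8, 11}  B8 = {1, 3, 8, 10}
Tree: B1–B2, B1–B3, B1–B4, B4–B5, B5–B6, B6–B7, B3–B8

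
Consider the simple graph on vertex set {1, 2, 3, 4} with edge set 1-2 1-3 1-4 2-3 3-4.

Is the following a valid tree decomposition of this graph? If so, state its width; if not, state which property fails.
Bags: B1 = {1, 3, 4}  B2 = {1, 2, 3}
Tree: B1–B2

Yes; width 2.

Every vertex of G appears in some bag (union = {1, 2, 3, 4}); every edge is covered by a bag; and for each vertex v the set of bags containing v is connected in the bag tree. The decomposition is therefore valid. The largest bag has 3 vertices, so the width is 2.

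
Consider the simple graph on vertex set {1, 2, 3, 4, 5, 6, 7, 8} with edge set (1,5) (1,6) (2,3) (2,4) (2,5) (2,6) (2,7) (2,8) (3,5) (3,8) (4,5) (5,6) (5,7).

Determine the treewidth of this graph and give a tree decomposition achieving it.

Every bag has size at most 3, so the width is 3 − 1 = 2 and tw(G) ≤ 2. Conversely, {1, 5, 6} is a clique of size 3, and the vertices of any clique must share a bag in every tree decomposition; so some bag has ≥ 3 vertices and tw(G) ≥ 2. Therefore the treewidth is 2.

Treewidth 2.
One such decomposition:
Bags: B1 = {2, 5, 7}  B2 = {2, 5, 6}  B3 = {1, 5, 6}  B4 = {2, 3, 5}  B5 = {2, 3, 8}  B6 = {2, 4, 5}
Tree: B1–B2, B2–B3, B1–B4, B4–B5, B4–B6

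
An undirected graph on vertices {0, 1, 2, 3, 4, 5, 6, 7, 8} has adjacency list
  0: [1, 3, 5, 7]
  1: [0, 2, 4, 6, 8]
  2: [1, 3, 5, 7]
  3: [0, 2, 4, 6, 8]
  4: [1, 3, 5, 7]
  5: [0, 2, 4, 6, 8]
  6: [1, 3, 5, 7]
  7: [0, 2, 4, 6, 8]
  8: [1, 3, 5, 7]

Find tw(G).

A width-4 tree decomposition is:
Bags: B1 = {1, 3, 4, 5, 7}  B2 = {1, 3, 5, 7, 8}  B3 = {1, 2, 3, 5, 7}  B4 = {1, 3, 5, 6, 7}  B5 = {0, 1, 3, 5, 7}
Tree: B1–B2, B2–B3, B3–B4, B4–B5
Every bag has size at most 5, so the width is 5 − 1 = 4 and tw(G) ≤ 4. For the lower bound: the 5 vertex sets {4,7}, {1,8}, {2,5}, {3}, {6} are disjoint, each induces a connected subgraph, and every pair is joined by at least one edge of G. Contracting each set to a single vertex therefore yields K_{5} as a minor, and since treewidth is minor-monotone, tw(G) ≥ tw(K_{5}) = 4. Combining the bounds, tw(G) = 4.

4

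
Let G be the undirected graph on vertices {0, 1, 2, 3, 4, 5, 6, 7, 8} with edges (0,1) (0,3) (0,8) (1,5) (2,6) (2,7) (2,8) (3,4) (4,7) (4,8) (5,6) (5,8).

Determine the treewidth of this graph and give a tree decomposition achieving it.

The largest bag has 4 vertices, giving width 3; this decomposition certifies tw(G) ≤ 3. For the lower bound: the 4 vertex sets {3,4,7}, {2}, {8}, {0,1,5,6} are disjoint, each induces a connected subgraph, and every pair is joined by at least one edge of G. Contracting each set to a single vertex therefore yields K_{4} as a minor, and since treewidth is minor-monotone, tw(G) ≥ tw(K_{4}) = 3. Combining the bounds, tw(G) = 3.

Treewidth 3.
One such decomposition:
Bags: B1 = {2, 3, 4, 7}  B2 = {2, 3, 4, 8}  B3 = {0, 2, 3, 8}  B4 = {0, 2, 6, 8}  B5 = {0, 5, 6, 8}  B6 = {0, 1, 5, 6}
Tree: B1–B2, B2–B3, B3–B4, B4–B5, B5–B6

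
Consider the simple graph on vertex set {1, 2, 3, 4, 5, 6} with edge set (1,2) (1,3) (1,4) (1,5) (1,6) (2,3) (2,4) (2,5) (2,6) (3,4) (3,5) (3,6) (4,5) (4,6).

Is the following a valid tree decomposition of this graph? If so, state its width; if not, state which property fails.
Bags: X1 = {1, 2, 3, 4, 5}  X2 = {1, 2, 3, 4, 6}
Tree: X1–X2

Yes; width 4.

Every vertex of G appears in some bag (union = {1, 2, 3, 4, 5, 6}); every edge is covered by a bag; and for each vertex v the set of bags containing v is connected in the bag tree. The decomposition is therefore valid. The largest bag has 5 vertices, so the width is 4.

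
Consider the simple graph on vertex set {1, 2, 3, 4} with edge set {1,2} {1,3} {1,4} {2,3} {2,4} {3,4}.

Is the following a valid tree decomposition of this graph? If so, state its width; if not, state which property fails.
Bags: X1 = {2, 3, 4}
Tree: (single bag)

A tree decomposition must satisfy three properties: every vertex lies in some bag; for every edge, both endpoints lie together in some bag; and for every vertex, the bags containing it form a connected subtree. Here vertex 1 appears in no bag, so the decomposition is invalid.

No — vertex 1 appears in no bag.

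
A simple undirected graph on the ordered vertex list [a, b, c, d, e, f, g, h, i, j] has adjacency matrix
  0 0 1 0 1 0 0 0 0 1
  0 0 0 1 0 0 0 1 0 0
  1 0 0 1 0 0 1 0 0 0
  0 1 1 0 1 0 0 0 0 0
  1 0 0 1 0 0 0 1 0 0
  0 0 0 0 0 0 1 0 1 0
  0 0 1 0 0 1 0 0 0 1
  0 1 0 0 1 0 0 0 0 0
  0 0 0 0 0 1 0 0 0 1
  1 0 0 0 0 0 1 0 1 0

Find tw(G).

2

A width-2 tree decomposition is:
Bags: B1 = {f, g, i}  B2 = {g, i, j}  B3 = {c, g, j}  B4 = {a, c, j}  B5 = {a, c, d}  B6 = {a, d, e}  B7 = {b, d, e}  B8 = {b, e, h}
Tree: B1–B2, B2–B3, B3–B4, B4–B5, B5–B6, B6–B7, B7–B8
The largest bag has 3 vertices, giving width 2; this decomposition certifies tw(G) ≤ 2. For the lower bound, G contains the cycle f–i–j–g–f, so G is not a forest; only forests have treewidth ≤ 1, hence tw(G) ≥ 2. Combining the bounds, tw(G) = 2.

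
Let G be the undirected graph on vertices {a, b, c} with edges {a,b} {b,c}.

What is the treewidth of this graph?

A width-1 tree decomposition is:
Bags: B1 = {a, b}  B2 = {b, c}
Tree: B1–B2
The largest bag has 2 vertices, giving width 1; this decomposition certifies tw(G) ≤ 1. Any graph with an edge has treewidth ≥ 1, and G has the edge a–b. The upper and lower bounds meet at 1, so that is the treewidth.

1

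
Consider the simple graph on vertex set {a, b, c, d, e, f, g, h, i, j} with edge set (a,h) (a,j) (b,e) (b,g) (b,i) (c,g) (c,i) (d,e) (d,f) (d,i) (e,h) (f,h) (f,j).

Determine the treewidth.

A width-2 tree decomposition is:
Bags: B1 = {c, g, i}  B2 = {b, g, i}  B3 = {b, d, i}  B4 = {b, d, e}  B5 = {d, e, f}  B6 = {e, f, h}  B7 = {f, h, j}  B8 = {a, h, j}
Tree: B1–B2, B2–B3, B3–B4, B4–B5, B5–B6, B6–B7, B7–B8
The largest bag has 3 vertices, giving width 2; this decomposition certifies tw(G) ≤ 2. The edges c–g–b–i–c form a cycle, so G is not a tree and its treewidth is at least 2. Combining the bounds, tw(G) = 2.

2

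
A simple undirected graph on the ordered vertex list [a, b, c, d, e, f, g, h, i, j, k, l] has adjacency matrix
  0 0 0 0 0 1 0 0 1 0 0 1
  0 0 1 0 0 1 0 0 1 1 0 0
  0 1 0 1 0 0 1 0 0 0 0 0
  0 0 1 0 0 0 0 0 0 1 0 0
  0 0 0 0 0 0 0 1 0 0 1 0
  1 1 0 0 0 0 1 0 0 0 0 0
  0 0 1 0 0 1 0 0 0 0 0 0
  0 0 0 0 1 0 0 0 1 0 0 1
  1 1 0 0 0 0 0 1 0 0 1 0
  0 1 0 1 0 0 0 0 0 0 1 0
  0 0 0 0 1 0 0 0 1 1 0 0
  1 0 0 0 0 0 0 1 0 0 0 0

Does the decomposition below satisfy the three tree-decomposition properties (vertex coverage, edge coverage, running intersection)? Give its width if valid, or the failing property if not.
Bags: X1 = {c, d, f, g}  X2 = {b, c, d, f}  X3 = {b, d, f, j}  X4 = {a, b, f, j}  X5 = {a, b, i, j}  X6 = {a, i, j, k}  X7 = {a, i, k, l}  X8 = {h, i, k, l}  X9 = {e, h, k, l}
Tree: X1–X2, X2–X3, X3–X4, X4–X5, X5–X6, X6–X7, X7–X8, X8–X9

Vertex coverage: the bags together contain {a, b, c, d, e, f, g, h, i, j, k, l}, the full vertex set. Edge coverage: each edge of G has both endpoints in at least one bag. Running intersection: for every vertex, the bags containing it form a connected subtree. All three properties hold, so this is a valid tree decomposition of width max|bag| − 1 = 3, and hence tw(G) ≤ 3.

Yes; width 3.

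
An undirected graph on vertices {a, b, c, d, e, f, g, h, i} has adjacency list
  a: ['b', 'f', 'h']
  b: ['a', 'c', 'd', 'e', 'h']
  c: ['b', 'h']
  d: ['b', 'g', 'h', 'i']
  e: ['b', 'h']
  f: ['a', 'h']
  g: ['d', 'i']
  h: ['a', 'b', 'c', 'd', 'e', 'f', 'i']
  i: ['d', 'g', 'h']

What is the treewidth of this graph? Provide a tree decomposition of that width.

The largest bag has 3 vertices, giving width 2; this decomposition certifies tw(G) ≤ 2. For the lower bound, the 3 vertices {d, g, i} are pairwise adjacent, and any tree decomposition puts a clique entirely inside one bag — forcing width ≥ 2. Combining the bounds, tw(G) = 2.

Treewidth 2.
One optimal decomposition is:
Bags: B1 = {b, e, h}  B2 = {a, b, h}  B3 = {a, f, h}  B4 = {b, d, h}  B5 = {b, c, h}  B6 = {d, h, i}  B7 = {d, g, i}
Tree: B1–B2, B2–B3, B1–B4, B4–B5, B4–B6, B6–B7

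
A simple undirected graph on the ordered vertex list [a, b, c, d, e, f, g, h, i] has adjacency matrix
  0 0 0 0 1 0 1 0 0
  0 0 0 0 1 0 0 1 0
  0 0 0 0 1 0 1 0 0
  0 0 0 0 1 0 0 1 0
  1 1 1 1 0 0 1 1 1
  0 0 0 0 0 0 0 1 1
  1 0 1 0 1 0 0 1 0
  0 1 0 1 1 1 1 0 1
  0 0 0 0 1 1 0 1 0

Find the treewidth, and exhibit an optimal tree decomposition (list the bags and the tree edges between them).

Every bag has size at most 3, so the width is 3 − 1 = 2 and tw(G) ≤ 2. On the other hand G contains the 3-clique {d, e, h}. A clique must lie in a single bag of any decomposition, so no decomposition can have width below 2. Therefore the treewidth is 2.

Treewidth 2.
Bags: B1 = {e, g, h}  B2 = {a, e, g}  B3 = {b, e, h}  B4 = {c, e, g}  B5 = {e, h, i}  B6 = {d, e, h}  B7 = {f, h, i}
Tree: B1–B2, B1–B3, B2–B4, B1–B5, B1–B6, B5–B7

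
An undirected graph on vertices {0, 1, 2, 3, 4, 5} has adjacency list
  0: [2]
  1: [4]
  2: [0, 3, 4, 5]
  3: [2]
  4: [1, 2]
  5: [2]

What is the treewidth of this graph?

A width-1 tree decomposition is:
Bags: B1 = {1, 4}  B2 = {2, 4}  B3 = {0, 2}  B4 = {2, 3}  B5 = {2, 5}
Tree: B1–B2, B2–B3, B2–B4, B2–B5
The largest bag has 2 vertices, giving width 1; this decomposition certifies tw(G) ≤ 1. G has an edge, so its treewidth is at least 1. Combining the bounds, tw(G) = 1.

1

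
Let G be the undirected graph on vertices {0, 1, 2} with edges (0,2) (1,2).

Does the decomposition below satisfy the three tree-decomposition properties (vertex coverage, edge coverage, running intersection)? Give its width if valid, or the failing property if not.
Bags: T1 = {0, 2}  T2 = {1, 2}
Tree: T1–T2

Yes; width 1.

Every vertex of G appears in some bag (union = {0, 1, 2}); every edge is covered by a bag; and for each vertex v the set of bags containing v is connected in the bag tree. The decomposition is therefore valid. The largest bag has 2 vertices, so the width is 1.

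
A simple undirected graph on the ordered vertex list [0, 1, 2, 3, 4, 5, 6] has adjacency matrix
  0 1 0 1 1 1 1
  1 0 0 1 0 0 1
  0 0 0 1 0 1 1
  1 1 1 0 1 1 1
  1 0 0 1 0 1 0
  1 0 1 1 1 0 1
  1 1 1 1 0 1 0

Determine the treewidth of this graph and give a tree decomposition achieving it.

Treewidth 3.
One optimal decomposition is:
Bags: B1 = {0, 3, 5, 6}  B2 = {0, 3, 4, 5}  B3 = {2, 3, 5, 6}  B4 = {0, 1, 3, 6}
Tree: B1–B2, B1–B3, B1–B4

The largest bag has 4 vertices, giving width 3; this decomposition certifies tw(G) ≤ 3. Conversely, {0, 1, 3, 6} is a clique of size 4, and the vertices of any clique must share a bag in every tree decomposition; so some bag has ≥ 4 vertices and tw(G) ≥ 3. The upper and lower bounds meet at 3, so that is the treewidth.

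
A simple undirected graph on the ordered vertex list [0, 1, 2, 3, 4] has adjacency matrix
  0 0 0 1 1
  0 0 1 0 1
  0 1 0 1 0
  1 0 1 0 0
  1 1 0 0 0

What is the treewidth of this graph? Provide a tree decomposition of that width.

Treewidth 2.
One optimal decomposition is:
Bags: B1 = {0, 2, 3}  B2 = {0, 2, 4}  B3 = {1, 2, 4}
Tree: B1–B2, B2–B3

Every bag has size at most 3, so the width is 3 − 1 = 2 and tw(G) ≤ 2. The edges 2–3–0–4–1–2 form a cycle, so G is not a tree and its treewidth is at least 2. The upper and lower bounds meet at 2, so that is the treewidth.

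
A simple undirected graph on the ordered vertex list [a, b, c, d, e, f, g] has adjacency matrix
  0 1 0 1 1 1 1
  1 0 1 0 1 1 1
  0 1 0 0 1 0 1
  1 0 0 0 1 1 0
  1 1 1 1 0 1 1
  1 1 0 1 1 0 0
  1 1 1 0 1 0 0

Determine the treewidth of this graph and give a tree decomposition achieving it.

Every bag has size at most 4, so the width is 4 − 1 = 3 and tw(G) ≤ 3. On the other hand G contains the 4-clique {a, d, e, f}. A clique must lie in a single bag of any decomposition, so no decomposition can have width below 3. Combining the bounds, tw(G) = 3.

Treewidth 3.
Bags: B1 = {a, b, e, f}  B2 = {a, b, e, g}  B3 = {a, d, e, f}  B4 = {b, c, e, g}
Tree: B1–B2, B1–B3, B2–B4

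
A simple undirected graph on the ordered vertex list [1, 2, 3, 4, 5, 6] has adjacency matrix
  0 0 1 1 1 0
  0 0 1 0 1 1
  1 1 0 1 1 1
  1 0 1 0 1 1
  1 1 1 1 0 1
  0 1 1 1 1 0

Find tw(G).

A width-3 tree decomposition is:
Bags: B1 = {2, 3, 5, 6}  B2 = {3, 4, 5, 6}  B3 = {1, 3, 4, 5}
Tree: B1–B2, B2–B3
Each bag holds 4 vertices, so the decomposition has width 3, which upper-bounds the treewidth. Conversely, {2, 3, 5, 6} is a clique of size 4, and the vertices of any clique must share a bag in every tree decomposition; so some bag has ≥ 4 vertices and tw(G) ≥ 3. Therefore the treewidth is 3.

3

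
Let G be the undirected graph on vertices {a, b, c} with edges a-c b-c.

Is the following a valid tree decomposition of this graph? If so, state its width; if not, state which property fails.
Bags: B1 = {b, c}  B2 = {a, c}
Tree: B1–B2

Yes; width 1.

Checking the three conditions: (i) the bags cover all of {a, b, c}; (ii) for each edge, some bag contains both endpoints; (iii) the bags containing any fixed vertex form a subtree. All hold, so the decomposition is valid with width 2 − 1 = 1.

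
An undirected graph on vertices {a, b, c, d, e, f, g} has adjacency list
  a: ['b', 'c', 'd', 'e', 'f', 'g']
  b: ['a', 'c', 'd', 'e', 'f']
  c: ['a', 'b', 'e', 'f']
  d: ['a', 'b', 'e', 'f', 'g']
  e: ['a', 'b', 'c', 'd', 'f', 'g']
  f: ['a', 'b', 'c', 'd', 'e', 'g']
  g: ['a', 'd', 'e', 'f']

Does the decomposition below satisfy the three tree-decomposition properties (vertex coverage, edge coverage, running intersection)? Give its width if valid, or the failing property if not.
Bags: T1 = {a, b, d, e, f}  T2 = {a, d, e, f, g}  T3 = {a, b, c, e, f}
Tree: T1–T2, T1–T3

Every vertex of G appears in some bag (union = {a, b, c, d, e, f, g}); every edge is covered by a bag; and for each vertex v the set of bags containing v is connected in the bag tree. The decomposition is therefore valid. The largest bag has 5 vertices, so the width is 4.

Yes; width 4.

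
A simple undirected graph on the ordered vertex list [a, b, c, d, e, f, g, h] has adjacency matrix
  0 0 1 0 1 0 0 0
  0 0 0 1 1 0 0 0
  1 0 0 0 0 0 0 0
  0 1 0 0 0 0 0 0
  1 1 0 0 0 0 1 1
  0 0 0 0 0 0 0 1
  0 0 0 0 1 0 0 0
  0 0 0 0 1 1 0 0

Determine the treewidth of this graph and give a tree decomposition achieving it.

Every bag has size at most 2, so the width is 2 − 1 = 1 and tw(G) ≤ 1. Since G has at least one edge (e.g. b–e), it is not an edgeless graph, so tw(G) ≥ 1. The upper and lower bounds meet at 1, so that is the treewidth.

Treewidth 1.
One optimal decomposition is:
Bags: B1 = {b, e}  B2 = {a, e}  B3 = {e, g}  B4 = {a, c}  B5 = {b, d}  B6 = {e, h}  B7 = {f, h}
Tree: B1–B2, B1–B3, B2–B4, B1–B5, B1–B6, B6–B7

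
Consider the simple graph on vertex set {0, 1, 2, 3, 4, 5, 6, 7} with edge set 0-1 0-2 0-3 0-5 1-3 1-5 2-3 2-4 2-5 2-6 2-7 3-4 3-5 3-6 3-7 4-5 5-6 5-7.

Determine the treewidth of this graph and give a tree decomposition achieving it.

Each bag holds 4 vertices, so the decomposition has width 3, which upper-bounds the treewidth. Conversely, {0, 1, 3, 5} is a clique of size 4, and the vertices of any clique must share a bag in every tree decomposition; so some bag has ≥ 4 vertices and tw(G) ≥ 3. Combining the bounds, tw(G) = 3.

Treewidth 3.
One optimal decomposition is:
Bags: B1 = {0, 2, 3, 5}  B2 = {2, 3, 5, 6}  B3 = {2, 3, 5, 7}  B4 = {2, 3, 4, 5}  B5 = {0, 1, 3, 5}
Tree: B1–B2, B2–B3, B2–B4, B1–B5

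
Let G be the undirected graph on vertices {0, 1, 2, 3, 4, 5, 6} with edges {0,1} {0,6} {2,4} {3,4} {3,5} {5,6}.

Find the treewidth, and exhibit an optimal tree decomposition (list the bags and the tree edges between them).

Treewidth 1.
One optimal decomposition is:
Bags: B1 = {2, 4}  B2 = {3, 4}  B3 = {3, 5}  B4 = {5, 6}  B5 = {0, 6}  B6 = {0, 1}
Tree: B1–B2, B2–B3, B3–B4, B4–B5, B5–B6

Every bag has size at most 2, so the width is 2 − 1 = 1 and tw(G) ≤ 1. Since G has at least one edge (e.g. 2–4), it is not an edgeless graph, so tw(G) ≥ 1. The upper and lower bounds meet at 1, so that is the treewidth.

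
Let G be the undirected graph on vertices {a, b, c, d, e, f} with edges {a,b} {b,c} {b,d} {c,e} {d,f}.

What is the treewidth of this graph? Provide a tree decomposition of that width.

The largest bag has 2 vertices, giving width 1; this decomposition certifies tw(G) ≤ 1. Any graph with an edge has treewidth ≥ 1, and G has the edge f–d. Combining the bounds, tw(G) = 1.

Treewidth 1.
One optimal decomposition is:
Bags: B1 = {d, f}  B2 = {b, d}  B3 = {b, c}  B4 = {c, e}  B5 = {a, b}
Tree: B1–B2, B2–B3, B3–B4, B3–B5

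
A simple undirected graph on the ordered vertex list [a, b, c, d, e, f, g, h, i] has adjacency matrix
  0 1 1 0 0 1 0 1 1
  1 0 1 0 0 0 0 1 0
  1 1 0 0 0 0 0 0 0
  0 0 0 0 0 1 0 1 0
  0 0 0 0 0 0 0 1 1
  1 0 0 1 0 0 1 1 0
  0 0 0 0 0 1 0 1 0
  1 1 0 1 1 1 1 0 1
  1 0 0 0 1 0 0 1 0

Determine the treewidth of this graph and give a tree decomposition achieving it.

Treewidth 2.
One such decomposition:
Bags: B1 = {a, b, c}  B2 = {a, b, h}  B3 = {a, h, i}  B4 = {a, f, h}  B5 = {e, h, i}  B6 = {f, g, h}  B7 = {d, f, h}
Tree: B1–B2, B2–B3, B2–B4, B3–B5, B4–B6, B4–B7

The largest bag has 3 vertices, giving width 2; this decomposition certifies tw(G) ≤ 2. Conversely, {e, h, i} is a clique of size 3, and the vertices of any clique must share a bag in every tree decomposition; so some bag has ≥ 3 vertices and tw(G) ≥ 2. The upper and lower bounds meet at 2, so that is the treewidth.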